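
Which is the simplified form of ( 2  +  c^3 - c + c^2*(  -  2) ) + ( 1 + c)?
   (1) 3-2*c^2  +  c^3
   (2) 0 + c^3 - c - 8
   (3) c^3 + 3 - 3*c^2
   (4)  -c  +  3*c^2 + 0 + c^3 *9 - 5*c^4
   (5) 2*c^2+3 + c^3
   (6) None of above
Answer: 1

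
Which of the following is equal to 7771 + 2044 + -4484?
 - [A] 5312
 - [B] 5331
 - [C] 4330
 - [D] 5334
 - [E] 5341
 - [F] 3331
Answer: B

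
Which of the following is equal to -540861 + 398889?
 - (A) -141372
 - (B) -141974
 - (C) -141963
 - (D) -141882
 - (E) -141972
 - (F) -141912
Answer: E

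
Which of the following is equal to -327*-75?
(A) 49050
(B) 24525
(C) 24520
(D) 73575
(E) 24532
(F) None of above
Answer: B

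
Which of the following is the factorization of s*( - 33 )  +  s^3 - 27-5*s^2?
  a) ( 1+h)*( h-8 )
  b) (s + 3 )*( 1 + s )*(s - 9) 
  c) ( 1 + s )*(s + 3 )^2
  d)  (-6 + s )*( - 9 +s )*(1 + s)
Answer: b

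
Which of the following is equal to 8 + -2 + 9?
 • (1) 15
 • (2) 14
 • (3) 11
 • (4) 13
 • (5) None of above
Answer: 1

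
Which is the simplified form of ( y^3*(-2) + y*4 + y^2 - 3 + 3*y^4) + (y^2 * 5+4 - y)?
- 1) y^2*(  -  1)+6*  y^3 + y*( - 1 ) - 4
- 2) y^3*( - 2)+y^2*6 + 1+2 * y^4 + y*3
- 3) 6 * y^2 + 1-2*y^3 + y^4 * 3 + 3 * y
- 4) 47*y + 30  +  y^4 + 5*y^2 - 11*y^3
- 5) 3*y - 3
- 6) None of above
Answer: 3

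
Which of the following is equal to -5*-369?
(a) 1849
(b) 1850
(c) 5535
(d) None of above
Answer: d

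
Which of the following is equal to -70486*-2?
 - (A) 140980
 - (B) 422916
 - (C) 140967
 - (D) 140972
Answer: D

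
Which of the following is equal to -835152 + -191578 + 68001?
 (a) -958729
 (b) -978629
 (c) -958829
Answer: a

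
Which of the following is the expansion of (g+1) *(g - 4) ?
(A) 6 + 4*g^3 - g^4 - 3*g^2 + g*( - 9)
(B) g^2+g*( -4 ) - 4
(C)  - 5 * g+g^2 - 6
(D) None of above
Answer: D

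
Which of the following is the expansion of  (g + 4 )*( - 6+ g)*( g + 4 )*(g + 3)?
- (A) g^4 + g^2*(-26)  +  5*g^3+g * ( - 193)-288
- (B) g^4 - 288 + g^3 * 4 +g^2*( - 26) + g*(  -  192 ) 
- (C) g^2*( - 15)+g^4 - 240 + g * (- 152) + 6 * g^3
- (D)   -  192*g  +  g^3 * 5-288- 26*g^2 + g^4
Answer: D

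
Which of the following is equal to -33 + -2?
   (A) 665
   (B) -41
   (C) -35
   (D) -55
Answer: C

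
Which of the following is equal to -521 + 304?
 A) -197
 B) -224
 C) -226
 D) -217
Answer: D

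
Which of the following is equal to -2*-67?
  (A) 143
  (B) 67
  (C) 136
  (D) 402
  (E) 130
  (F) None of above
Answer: F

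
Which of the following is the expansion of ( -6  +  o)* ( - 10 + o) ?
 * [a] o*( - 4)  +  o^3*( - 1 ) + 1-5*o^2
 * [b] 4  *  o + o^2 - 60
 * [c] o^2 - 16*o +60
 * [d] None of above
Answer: c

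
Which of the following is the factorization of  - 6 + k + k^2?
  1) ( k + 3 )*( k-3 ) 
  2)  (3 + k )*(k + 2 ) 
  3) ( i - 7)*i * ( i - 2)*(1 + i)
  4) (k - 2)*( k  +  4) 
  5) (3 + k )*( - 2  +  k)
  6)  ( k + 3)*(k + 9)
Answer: 5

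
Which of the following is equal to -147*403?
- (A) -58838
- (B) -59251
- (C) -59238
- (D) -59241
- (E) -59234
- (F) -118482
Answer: D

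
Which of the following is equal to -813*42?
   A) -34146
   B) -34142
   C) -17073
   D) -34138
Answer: A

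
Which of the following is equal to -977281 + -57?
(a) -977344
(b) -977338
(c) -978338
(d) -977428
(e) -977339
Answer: b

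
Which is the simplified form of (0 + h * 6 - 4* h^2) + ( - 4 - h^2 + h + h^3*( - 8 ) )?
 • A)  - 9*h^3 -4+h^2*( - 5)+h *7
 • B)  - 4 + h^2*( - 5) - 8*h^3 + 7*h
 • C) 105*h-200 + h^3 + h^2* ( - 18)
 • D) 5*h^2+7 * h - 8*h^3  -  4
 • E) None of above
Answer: B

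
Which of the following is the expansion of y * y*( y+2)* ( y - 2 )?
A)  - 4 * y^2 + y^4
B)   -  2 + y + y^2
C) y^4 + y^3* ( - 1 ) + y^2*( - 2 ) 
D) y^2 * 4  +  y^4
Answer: A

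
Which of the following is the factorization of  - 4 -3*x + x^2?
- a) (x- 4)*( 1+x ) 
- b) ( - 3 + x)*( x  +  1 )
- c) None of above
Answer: a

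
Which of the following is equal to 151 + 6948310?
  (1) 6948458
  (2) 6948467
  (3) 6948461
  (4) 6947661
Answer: 3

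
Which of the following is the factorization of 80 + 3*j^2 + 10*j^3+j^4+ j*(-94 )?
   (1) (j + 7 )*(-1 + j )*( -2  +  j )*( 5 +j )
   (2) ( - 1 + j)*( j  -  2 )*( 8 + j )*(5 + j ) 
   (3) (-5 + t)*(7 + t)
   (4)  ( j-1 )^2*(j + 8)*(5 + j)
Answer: 2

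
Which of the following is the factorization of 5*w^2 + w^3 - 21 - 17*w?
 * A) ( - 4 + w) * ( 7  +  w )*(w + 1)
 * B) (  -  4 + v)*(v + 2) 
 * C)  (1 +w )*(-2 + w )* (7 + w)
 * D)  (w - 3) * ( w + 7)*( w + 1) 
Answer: D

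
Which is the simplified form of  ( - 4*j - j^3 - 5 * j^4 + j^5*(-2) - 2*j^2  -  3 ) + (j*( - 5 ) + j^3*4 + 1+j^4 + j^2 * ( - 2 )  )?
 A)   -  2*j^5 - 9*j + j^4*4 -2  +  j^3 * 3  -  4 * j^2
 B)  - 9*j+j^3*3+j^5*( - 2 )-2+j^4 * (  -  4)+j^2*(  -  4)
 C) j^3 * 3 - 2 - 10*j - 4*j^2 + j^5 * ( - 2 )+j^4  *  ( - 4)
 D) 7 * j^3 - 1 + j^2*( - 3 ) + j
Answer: B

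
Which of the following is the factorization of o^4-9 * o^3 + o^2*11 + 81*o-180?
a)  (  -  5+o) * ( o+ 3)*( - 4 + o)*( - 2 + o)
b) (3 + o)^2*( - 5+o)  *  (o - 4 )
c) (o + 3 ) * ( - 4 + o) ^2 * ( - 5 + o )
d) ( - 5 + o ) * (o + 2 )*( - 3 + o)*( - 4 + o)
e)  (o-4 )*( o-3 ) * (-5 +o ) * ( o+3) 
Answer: e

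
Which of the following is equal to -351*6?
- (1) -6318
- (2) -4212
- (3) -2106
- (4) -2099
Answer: 3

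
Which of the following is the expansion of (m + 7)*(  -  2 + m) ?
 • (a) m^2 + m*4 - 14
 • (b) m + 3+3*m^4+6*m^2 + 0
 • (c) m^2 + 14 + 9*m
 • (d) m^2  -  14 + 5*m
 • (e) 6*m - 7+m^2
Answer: d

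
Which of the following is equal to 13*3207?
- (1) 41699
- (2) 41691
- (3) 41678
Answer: 2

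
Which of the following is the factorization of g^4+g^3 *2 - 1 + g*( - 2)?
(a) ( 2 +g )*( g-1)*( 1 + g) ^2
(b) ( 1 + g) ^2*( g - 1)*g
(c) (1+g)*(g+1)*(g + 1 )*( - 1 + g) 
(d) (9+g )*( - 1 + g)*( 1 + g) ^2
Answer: c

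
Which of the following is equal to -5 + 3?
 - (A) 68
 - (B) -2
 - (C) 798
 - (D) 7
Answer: B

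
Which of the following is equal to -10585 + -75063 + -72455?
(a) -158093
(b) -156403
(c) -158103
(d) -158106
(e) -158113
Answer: c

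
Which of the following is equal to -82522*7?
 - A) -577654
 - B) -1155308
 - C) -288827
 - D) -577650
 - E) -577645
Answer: A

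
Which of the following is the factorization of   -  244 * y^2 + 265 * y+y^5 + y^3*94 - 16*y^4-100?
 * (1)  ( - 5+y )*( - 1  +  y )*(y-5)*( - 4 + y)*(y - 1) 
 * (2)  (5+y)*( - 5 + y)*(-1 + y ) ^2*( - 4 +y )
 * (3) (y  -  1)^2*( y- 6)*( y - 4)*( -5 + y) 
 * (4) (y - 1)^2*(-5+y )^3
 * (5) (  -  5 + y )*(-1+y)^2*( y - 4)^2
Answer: 1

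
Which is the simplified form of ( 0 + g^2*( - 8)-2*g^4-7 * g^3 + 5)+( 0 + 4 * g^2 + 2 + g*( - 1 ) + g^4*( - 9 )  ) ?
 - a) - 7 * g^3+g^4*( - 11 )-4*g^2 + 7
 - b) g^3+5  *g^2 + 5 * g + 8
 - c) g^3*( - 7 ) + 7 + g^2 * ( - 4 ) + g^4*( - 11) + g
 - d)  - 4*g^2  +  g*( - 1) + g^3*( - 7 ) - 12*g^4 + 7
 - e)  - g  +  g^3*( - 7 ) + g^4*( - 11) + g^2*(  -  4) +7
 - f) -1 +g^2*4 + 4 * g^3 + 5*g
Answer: e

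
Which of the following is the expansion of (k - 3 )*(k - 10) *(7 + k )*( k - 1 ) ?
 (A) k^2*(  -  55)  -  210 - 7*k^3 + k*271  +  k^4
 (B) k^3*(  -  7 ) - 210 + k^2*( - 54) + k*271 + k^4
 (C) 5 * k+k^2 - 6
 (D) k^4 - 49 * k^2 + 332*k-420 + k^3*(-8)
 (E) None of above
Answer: A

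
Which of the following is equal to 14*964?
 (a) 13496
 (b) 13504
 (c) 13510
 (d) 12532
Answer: a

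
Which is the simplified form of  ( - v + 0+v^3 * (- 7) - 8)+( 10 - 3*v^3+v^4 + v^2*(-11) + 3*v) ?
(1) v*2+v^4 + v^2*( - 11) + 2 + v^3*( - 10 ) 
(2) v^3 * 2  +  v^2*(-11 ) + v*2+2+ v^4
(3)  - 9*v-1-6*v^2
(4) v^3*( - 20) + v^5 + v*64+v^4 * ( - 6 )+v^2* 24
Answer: 1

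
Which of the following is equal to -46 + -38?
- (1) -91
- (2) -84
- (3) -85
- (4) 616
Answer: 2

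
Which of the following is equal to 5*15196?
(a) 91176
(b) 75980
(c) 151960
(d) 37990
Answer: b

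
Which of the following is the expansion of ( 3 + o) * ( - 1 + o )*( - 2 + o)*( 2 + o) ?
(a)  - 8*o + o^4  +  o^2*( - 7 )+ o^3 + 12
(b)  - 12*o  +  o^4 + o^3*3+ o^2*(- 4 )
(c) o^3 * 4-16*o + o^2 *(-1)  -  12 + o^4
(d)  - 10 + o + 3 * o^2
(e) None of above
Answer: e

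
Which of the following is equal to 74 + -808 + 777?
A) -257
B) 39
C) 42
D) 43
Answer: D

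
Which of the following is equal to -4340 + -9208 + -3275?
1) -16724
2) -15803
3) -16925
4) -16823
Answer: 4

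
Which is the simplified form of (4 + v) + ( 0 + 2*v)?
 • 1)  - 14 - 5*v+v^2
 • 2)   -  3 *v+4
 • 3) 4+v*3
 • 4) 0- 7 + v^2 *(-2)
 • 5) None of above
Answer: 3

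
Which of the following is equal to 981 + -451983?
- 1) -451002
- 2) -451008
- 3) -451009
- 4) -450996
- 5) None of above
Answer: 1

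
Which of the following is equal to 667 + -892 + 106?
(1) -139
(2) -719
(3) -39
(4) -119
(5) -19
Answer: 4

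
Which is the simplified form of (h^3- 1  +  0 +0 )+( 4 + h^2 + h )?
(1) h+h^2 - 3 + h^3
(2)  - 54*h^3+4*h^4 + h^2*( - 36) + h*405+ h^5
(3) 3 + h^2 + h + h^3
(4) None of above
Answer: 3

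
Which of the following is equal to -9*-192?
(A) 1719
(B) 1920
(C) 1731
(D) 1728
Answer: D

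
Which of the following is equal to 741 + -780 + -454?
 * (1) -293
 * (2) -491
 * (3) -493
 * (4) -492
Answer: 3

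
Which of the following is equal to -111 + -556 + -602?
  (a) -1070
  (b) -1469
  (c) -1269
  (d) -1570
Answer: c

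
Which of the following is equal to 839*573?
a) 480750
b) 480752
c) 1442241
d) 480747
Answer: d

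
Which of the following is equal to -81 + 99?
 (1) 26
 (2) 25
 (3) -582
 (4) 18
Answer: 4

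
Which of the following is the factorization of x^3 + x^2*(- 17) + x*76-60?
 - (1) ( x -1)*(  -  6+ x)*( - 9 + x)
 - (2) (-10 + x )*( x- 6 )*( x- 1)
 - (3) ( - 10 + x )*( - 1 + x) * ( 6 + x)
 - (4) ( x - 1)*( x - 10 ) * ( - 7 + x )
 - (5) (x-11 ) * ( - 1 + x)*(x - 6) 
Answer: 2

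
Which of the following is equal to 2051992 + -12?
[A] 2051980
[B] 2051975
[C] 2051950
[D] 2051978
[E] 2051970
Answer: A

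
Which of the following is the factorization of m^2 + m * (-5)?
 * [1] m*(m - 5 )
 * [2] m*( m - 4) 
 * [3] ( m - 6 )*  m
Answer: 1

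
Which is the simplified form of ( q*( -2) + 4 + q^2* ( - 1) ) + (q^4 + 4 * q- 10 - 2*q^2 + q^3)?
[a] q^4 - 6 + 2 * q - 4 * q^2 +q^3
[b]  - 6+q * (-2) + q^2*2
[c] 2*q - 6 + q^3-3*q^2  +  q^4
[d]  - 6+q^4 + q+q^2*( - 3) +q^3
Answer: c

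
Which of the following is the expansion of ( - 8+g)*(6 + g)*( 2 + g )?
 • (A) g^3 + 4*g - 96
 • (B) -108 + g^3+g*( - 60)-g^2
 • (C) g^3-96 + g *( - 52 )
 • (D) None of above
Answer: C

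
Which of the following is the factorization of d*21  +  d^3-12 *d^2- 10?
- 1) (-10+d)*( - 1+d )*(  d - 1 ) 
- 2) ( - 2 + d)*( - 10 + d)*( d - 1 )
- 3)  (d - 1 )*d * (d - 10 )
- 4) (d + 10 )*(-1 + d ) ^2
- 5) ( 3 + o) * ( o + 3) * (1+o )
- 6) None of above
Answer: 1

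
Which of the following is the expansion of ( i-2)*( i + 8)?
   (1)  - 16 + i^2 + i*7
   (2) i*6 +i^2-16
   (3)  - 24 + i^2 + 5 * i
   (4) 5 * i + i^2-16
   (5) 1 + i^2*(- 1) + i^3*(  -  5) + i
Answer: 2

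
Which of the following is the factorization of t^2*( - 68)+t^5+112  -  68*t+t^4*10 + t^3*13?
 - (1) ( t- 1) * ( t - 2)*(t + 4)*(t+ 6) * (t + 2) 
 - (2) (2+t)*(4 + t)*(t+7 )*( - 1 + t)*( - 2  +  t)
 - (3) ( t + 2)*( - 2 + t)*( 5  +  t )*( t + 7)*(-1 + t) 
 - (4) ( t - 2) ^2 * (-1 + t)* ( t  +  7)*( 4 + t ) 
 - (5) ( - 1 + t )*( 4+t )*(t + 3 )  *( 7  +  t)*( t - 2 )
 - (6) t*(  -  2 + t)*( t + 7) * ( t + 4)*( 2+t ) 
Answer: 2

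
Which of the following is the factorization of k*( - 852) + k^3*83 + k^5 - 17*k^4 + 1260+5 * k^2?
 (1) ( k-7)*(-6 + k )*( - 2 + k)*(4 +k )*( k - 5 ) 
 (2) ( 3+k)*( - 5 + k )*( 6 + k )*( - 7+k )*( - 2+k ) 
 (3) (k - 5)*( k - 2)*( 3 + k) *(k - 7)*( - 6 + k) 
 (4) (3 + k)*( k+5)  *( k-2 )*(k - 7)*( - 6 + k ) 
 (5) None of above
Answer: 3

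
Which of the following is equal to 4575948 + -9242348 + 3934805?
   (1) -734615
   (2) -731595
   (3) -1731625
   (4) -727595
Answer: 2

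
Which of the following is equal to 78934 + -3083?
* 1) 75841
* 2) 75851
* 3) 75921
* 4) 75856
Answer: 2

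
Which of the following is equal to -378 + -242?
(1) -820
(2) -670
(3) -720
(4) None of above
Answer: 4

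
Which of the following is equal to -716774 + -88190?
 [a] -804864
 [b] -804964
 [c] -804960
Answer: b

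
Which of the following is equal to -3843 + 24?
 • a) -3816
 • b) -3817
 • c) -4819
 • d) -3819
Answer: d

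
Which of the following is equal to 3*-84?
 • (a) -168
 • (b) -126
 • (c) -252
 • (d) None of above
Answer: c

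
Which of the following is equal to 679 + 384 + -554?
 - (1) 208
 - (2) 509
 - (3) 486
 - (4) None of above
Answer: 2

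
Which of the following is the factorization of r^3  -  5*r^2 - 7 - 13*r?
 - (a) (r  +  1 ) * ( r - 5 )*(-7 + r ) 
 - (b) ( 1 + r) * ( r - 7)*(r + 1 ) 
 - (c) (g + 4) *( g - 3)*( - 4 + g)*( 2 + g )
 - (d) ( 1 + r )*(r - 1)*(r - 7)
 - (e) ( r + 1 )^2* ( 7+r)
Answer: b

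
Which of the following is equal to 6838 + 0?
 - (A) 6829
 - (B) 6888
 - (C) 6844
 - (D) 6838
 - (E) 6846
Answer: D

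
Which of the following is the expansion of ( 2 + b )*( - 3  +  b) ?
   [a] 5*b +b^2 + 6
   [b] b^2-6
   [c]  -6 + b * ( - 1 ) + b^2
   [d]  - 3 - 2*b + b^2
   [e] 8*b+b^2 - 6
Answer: c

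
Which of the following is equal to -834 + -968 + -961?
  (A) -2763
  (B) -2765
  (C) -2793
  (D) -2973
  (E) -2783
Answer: A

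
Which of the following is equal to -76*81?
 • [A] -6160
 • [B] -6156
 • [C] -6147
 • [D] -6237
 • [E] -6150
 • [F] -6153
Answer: B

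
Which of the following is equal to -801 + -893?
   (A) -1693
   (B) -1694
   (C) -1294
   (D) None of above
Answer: B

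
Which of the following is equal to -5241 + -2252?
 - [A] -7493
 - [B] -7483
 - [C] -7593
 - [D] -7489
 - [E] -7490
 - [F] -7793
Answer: A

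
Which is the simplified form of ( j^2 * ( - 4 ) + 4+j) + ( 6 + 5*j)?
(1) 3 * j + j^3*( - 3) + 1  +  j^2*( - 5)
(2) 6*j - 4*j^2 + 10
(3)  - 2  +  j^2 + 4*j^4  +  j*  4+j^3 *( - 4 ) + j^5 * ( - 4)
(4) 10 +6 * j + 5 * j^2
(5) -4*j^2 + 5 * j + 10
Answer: 2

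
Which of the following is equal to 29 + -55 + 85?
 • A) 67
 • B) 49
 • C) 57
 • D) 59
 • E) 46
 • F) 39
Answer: D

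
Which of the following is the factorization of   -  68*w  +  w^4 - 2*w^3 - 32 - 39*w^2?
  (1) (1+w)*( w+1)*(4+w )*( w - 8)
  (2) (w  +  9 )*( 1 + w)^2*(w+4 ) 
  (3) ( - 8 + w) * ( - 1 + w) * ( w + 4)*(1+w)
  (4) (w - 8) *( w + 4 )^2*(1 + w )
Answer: 1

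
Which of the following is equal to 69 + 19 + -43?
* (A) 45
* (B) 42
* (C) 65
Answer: A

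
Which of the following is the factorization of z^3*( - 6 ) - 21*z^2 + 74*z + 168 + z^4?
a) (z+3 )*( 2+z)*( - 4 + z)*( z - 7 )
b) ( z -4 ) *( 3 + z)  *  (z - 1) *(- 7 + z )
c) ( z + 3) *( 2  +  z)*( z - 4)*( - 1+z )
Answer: a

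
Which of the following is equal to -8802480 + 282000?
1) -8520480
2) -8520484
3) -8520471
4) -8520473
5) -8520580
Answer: 1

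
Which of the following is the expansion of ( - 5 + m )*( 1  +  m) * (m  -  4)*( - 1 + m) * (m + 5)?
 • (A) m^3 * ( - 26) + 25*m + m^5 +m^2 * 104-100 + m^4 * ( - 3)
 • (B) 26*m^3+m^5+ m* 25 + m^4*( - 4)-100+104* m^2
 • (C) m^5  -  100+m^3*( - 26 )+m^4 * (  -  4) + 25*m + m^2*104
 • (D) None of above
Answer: C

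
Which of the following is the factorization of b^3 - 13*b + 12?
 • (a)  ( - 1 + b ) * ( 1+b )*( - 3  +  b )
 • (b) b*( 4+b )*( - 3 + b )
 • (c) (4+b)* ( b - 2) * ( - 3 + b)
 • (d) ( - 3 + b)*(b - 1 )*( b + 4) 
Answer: d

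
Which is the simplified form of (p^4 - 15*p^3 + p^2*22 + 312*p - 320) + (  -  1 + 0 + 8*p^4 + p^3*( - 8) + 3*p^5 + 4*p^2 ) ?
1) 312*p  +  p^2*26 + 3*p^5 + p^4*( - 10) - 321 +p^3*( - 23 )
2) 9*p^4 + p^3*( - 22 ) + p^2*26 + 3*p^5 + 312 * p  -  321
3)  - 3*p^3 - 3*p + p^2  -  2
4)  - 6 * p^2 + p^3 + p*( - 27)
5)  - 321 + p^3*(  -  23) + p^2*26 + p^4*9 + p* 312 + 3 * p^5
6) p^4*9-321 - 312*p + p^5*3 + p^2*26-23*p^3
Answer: 5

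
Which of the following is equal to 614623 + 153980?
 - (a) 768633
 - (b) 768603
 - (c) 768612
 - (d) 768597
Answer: b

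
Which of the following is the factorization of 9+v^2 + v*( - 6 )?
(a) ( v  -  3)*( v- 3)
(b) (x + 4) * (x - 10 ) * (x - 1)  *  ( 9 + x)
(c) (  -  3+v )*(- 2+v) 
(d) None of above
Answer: a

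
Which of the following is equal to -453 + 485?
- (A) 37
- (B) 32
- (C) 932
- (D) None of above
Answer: B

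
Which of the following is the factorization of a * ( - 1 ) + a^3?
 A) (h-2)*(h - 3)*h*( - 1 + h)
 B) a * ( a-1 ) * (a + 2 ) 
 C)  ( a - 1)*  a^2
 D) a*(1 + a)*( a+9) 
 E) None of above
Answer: E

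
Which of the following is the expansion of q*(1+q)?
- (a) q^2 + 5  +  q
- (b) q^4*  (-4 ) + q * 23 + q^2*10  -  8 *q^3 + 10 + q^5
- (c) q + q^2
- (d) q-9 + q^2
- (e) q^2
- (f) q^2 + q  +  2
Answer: c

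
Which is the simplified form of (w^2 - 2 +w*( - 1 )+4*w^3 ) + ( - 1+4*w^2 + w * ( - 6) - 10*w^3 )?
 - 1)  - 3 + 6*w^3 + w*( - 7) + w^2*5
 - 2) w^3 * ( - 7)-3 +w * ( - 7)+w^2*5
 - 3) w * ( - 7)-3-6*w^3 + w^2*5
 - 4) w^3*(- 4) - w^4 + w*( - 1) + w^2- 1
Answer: 3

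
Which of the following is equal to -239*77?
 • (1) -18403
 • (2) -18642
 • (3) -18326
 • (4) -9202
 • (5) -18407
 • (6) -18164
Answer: 1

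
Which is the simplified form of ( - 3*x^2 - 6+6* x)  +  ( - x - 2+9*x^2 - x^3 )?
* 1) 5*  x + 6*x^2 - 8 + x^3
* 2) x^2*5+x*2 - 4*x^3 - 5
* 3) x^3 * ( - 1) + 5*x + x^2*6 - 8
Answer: 3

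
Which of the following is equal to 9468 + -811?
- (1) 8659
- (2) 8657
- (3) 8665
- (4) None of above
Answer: 2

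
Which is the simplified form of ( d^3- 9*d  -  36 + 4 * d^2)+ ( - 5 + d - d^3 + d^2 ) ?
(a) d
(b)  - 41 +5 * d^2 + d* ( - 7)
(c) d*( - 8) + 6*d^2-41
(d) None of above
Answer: d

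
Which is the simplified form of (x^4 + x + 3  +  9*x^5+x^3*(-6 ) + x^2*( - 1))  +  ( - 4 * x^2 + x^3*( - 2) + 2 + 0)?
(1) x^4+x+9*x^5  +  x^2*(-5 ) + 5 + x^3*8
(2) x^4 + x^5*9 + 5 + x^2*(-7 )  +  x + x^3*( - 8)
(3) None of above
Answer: 3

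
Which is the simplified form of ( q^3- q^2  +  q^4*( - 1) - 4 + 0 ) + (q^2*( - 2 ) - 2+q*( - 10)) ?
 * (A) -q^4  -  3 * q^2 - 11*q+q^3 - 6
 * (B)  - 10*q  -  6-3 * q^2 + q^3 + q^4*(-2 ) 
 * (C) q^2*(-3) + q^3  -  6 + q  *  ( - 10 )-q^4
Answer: C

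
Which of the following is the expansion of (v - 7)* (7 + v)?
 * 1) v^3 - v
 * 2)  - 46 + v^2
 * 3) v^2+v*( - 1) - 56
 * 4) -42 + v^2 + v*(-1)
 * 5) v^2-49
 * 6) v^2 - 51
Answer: 5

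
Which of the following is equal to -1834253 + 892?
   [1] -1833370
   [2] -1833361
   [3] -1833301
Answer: 2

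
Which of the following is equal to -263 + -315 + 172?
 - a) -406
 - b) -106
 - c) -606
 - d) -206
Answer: a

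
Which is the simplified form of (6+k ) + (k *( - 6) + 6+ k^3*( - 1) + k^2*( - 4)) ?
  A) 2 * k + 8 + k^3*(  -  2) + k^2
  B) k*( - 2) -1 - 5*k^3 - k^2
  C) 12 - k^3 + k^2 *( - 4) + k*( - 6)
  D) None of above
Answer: D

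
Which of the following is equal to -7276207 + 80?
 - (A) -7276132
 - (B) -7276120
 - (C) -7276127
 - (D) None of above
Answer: C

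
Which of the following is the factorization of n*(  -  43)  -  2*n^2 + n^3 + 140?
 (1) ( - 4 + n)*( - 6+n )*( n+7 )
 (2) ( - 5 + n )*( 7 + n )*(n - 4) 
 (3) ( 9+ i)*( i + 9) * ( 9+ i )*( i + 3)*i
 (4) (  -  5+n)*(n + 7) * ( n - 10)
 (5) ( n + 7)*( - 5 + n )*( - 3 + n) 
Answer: 2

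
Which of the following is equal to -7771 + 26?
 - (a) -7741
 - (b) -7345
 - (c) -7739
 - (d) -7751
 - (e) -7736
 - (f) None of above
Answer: f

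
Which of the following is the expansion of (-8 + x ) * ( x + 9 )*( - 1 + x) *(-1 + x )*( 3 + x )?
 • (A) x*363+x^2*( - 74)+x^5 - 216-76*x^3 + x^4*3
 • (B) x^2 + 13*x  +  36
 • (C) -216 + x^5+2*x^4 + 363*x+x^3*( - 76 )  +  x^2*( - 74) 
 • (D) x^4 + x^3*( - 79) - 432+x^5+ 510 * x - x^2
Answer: C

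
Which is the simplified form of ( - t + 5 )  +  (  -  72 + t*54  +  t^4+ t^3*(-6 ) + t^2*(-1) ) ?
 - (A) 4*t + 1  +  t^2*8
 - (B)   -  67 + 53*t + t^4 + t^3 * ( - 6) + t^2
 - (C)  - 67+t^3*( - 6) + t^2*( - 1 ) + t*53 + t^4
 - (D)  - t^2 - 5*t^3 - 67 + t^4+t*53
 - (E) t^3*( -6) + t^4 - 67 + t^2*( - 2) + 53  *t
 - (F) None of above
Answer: C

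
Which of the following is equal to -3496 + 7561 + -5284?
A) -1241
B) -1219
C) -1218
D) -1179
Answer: B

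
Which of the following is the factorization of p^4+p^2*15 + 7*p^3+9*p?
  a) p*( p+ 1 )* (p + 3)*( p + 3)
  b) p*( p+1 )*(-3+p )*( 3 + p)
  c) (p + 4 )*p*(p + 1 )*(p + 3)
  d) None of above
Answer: a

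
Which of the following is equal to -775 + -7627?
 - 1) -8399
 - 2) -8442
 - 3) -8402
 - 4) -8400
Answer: 3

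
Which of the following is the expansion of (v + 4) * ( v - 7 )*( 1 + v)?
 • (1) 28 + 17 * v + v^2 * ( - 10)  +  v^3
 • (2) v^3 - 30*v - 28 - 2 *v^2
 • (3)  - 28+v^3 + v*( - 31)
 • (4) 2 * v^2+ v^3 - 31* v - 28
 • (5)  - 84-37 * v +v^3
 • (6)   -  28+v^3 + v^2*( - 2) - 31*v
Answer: 6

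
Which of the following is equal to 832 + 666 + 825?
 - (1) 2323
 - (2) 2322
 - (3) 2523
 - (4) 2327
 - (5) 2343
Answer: 1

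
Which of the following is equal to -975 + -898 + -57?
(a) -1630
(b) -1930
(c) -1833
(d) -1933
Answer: b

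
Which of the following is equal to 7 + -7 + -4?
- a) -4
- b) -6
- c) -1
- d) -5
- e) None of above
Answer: a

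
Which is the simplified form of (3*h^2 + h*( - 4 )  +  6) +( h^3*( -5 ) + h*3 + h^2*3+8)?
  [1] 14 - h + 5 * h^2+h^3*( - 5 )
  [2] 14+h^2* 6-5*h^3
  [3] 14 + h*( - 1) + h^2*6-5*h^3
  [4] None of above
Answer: 3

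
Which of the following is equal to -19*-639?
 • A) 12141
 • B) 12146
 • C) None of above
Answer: A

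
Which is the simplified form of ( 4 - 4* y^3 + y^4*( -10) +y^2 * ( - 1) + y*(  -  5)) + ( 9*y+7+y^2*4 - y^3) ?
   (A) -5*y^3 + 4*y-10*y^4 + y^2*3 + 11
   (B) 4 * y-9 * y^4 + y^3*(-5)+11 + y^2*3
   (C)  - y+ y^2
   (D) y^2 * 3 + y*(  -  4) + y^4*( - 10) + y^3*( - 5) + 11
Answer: A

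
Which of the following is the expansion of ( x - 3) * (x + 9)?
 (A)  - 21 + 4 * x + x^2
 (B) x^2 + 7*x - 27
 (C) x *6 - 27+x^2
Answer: C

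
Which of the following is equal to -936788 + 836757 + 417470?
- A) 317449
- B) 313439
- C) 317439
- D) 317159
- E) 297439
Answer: C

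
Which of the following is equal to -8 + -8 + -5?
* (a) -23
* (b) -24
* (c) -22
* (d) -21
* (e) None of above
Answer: d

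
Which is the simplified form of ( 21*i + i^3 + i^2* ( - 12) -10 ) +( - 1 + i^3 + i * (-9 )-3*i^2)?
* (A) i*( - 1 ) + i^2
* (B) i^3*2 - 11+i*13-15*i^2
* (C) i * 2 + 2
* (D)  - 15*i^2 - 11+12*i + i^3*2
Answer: D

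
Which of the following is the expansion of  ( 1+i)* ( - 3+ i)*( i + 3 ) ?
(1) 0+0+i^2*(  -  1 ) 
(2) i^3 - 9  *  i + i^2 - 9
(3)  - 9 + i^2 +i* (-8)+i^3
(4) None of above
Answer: 2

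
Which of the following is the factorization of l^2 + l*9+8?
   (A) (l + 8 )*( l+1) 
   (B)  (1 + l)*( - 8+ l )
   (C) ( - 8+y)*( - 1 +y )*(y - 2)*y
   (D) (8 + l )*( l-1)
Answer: A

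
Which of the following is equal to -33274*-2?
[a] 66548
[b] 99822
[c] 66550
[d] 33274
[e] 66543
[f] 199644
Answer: a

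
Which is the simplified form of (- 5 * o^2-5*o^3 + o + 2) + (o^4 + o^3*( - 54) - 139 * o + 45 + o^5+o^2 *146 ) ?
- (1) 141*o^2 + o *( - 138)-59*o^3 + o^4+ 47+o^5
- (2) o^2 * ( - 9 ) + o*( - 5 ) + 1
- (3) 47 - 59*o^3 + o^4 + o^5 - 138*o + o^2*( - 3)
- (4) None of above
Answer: 1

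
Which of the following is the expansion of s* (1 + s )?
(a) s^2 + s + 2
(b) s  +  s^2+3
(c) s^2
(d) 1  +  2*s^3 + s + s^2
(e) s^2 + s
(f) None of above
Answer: e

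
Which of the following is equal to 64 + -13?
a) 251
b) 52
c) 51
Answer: c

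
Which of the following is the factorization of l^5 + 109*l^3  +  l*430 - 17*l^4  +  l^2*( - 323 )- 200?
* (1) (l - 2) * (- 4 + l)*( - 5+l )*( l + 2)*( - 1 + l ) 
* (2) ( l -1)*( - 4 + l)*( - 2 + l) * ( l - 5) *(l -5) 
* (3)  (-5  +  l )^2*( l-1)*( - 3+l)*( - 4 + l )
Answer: 2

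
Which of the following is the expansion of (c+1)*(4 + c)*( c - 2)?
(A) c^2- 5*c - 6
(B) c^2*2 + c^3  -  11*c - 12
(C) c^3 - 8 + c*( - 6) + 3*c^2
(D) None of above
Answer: C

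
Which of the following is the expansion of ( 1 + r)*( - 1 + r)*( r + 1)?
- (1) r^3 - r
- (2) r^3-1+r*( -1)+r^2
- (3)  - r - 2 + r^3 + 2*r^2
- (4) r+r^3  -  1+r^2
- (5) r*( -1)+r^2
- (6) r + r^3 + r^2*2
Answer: 2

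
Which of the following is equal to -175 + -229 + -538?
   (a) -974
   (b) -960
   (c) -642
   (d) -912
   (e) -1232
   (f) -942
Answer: f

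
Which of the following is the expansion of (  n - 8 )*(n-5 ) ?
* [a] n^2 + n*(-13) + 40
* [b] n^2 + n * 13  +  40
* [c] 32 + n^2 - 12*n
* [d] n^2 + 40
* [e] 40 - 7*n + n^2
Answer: a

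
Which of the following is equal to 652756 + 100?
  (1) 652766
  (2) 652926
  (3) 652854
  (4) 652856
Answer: 4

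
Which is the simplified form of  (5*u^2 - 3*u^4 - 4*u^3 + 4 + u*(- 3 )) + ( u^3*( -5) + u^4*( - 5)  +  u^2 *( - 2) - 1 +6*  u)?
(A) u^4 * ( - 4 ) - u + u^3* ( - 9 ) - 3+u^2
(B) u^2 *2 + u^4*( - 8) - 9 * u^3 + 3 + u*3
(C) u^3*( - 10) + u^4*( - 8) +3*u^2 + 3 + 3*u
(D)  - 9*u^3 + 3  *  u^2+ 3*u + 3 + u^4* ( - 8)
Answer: D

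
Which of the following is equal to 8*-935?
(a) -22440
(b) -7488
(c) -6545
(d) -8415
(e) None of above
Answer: e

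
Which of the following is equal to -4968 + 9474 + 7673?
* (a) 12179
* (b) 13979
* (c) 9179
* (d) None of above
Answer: a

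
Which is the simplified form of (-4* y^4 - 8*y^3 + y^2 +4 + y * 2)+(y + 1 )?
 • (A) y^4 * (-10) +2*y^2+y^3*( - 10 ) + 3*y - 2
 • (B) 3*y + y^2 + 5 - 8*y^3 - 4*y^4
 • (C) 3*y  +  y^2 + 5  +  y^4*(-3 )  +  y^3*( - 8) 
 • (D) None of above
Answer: B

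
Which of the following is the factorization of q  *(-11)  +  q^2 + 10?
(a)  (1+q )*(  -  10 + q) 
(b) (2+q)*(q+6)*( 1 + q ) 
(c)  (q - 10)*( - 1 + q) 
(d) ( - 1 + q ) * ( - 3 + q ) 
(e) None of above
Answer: c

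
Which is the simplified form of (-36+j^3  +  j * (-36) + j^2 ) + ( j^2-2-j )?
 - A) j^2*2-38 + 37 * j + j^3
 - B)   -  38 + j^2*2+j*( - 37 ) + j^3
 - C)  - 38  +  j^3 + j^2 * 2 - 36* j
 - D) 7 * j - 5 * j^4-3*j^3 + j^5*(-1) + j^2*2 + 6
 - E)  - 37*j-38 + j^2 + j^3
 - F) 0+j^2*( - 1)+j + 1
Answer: B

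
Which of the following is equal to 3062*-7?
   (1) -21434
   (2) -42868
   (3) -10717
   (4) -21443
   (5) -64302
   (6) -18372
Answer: 1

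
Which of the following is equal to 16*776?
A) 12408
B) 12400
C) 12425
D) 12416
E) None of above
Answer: D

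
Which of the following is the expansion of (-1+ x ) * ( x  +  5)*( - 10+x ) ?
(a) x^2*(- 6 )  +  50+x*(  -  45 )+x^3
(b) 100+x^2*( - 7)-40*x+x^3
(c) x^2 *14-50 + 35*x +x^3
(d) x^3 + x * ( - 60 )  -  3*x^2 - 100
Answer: a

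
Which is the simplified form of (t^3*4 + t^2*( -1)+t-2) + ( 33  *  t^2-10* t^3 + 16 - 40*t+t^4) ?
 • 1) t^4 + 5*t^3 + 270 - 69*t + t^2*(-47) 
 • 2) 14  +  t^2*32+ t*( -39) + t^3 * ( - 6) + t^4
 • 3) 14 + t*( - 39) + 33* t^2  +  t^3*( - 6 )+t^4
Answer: 2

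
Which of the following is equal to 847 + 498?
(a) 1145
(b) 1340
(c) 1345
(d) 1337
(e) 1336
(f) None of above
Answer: c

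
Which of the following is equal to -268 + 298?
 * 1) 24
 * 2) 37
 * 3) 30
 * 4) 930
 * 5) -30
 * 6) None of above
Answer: 3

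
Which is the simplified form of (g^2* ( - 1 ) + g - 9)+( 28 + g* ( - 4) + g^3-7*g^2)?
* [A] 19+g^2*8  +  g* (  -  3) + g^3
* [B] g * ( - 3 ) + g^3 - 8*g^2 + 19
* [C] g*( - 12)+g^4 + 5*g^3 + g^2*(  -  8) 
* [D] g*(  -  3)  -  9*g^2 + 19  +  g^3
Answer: B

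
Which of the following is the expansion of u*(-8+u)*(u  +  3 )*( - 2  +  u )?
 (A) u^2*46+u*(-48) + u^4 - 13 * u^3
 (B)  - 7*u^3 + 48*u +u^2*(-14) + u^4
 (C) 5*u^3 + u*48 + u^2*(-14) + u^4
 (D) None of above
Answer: B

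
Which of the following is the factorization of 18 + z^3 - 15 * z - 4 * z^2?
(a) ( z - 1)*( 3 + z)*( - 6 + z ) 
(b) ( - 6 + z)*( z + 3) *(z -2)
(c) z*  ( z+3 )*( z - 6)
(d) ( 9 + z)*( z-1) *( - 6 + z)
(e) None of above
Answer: a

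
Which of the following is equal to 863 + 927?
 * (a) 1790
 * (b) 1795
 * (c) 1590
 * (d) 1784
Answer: a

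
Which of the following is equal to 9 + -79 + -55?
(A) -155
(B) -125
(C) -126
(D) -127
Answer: B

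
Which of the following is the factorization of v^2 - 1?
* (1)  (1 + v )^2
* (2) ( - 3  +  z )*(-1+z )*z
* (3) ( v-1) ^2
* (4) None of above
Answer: 4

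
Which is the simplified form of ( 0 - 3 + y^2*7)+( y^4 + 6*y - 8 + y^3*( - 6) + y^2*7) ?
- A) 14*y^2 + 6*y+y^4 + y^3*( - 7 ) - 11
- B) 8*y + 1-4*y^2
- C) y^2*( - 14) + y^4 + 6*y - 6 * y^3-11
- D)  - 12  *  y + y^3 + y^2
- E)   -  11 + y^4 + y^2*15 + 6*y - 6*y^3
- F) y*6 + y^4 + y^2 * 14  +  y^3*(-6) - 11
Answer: F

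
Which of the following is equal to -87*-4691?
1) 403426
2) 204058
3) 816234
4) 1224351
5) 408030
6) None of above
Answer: 6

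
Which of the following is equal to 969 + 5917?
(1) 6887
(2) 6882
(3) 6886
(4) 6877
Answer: 3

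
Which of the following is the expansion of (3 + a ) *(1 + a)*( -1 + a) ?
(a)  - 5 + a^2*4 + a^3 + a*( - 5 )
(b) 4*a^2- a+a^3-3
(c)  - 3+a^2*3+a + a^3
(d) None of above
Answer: d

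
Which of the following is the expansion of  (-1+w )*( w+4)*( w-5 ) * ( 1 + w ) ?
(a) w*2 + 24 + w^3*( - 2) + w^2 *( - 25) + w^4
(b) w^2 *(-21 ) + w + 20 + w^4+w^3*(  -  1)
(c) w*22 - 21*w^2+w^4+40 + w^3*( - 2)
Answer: b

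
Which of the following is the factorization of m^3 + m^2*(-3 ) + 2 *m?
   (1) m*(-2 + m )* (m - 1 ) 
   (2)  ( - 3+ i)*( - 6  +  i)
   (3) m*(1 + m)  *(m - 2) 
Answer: 1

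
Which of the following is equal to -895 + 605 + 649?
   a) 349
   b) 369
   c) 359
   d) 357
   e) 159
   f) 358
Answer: c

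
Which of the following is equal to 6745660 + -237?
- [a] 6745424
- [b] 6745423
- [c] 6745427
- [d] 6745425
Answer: b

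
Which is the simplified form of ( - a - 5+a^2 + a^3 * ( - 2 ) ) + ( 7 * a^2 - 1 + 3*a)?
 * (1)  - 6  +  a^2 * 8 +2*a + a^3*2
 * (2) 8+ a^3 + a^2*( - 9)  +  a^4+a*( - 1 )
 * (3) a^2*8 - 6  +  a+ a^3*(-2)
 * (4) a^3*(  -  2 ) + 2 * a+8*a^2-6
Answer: 4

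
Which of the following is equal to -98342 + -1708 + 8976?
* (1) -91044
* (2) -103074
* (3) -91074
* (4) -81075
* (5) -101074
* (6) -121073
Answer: 3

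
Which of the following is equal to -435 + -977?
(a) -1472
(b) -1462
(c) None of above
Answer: c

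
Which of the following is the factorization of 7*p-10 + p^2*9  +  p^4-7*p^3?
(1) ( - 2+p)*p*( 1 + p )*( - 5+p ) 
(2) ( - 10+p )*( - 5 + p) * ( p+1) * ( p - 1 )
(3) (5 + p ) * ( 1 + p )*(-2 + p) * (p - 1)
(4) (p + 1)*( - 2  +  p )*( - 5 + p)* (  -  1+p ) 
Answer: 4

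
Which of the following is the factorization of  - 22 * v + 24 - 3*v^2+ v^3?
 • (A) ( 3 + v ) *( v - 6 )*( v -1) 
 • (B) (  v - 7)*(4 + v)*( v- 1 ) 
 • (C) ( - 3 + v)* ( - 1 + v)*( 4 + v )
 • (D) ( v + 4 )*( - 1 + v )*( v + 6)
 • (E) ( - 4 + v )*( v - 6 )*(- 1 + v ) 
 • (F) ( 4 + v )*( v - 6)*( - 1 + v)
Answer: F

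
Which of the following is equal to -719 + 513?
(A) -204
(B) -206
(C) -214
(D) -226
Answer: B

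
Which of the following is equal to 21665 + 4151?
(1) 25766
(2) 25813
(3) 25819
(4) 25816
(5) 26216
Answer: 4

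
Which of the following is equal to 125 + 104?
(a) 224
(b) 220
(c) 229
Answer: c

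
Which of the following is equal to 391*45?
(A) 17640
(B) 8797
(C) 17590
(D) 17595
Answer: D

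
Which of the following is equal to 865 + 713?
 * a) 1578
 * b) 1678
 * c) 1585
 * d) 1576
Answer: a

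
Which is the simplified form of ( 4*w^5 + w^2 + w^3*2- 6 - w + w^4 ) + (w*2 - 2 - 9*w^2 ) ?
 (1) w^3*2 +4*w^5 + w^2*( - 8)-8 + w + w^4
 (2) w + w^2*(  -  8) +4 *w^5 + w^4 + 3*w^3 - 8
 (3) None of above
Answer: 1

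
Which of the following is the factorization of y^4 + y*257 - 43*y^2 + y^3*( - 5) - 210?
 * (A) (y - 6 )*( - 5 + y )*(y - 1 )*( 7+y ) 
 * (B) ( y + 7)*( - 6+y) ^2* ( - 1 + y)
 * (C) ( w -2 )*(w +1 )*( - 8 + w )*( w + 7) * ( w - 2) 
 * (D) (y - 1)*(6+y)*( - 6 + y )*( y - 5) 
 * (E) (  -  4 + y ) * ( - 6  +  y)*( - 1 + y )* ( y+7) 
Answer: A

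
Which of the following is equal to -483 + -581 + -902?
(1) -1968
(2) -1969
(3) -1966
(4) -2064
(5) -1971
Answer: 3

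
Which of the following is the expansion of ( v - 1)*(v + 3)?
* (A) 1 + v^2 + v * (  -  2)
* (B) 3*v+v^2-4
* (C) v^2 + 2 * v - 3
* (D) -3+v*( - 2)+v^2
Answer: C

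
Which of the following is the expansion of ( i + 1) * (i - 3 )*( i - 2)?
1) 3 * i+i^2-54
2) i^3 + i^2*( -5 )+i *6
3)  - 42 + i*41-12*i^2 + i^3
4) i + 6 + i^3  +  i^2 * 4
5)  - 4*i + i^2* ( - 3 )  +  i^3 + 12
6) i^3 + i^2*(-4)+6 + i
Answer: 6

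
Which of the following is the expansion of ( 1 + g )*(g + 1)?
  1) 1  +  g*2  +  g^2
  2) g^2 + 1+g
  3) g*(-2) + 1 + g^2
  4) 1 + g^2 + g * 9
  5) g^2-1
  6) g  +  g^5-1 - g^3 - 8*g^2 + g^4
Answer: 1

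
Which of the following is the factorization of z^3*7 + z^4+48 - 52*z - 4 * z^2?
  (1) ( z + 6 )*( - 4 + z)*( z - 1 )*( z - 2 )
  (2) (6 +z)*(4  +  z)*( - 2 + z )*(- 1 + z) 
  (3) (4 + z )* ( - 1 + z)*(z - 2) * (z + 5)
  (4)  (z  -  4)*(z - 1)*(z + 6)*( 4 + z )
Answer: 2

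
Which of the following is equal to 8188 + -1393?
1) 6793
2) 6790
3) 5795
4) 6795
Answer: 4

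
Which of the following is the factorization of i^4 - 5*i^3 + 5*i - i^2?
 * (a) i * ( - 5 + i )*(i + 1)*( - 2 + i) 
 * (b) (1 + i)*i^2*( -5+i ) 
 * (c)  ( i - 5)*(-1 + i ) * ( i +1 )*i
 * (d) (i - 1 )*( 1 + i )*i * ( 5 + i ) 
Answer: c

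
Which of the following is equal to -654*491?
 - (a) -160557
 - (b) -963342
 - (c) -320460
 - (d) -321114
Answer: d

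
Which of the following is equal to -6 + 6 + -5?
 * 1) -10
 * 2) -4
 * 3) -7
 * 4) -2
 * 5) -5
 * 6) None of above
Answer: 5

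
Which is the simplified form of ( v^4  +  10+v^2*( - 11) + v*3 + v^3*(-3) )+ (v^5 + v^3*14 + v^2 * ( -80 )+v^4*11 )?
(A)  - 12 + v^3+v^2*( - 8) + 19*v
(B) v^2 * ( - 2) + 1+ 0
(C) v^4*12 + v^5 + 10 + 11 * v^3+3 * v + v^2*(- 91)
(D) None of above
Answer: C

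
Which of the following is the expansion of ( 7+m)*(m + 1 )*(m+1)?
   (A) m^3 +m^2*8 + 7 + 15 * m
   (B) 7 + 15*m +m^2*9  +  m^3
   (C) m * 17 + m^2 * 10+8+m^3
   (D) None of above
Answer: B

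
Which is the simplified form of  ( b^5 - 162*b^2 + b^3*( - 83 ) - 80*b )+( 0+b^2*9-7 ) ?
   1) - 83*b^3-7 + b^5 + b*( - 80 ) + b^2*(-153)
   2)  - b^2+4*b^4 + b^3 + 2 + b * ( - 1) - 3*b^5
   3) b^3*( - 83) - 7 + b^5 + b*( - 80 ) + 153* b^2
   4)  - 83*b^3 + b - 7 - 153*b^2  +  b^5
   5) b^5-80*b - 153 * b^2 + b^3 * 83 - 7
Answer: 1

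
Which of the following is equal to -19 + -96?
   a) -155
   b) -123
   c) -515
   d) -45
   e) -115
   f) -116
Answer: e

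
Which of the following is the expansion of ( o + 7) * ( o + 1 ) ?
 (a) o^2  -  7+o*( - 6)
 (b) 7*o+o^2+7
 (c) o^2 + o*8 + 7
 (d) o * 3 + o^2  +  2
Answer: c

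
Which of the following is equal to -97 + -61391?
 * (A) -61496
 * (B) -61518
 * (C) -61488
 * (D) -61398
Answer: C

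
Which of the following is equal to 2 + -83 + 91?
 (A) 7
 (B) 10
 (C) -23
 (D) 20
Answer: B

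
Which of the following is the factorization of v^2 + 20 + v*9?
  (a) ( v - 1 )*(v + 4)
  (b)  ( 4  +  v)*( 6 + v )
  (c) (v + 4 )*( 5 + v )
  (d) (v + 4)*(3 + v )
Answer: c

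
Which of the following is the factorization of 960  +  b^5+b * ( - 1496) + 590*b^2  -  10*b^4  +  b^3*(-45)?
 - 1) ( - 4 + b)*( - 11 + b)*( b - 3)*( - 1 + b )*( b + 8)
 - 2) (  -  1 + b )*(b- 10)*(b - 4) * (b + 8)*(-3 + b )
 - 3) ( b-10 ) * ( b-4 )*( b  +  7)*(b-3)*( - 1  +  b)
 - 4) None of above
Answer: 2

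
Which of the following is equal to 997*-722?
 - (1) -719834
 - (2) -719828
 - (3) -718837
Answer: 1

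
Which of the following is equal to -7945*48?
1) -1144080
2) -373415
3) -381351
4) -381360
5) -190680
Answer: 4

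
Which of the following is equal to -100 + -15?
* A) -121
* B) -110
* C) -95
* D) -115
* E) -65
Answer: D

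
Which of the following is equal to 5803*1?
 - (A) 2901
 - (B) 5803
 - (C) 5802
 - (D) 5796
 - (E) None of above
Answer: B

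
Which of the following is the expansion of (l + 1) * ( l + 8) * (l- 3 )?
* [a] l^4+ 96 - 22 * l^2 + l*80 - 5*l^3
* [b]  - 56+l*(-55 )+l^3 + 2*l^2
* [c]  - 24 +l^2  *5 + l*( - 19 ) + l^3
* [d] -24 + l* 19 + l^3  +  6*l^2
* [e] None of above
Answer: e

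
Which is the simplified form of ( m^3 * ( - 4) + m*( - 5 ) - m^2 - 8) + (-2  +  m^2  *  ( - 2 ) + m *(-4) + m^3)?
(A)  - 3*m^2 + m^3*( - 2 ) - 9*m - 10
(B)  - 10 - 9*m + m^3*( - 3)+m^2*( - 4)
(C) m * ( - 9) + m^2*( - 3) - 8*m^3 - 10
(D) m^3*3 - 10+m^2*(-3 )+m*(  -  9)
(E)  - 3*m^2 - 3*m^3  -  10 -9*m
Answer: E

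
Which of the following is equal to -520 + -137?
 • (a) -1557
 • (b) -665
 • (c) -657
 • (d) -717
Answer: c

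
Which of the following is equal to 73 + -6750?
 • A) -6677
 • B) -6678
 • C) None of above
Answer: A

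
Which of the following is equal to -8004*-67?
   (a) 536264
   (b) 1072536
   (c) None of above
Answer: c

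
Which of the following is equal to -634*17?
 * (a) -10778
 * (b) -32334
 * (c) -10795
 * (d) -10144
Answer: a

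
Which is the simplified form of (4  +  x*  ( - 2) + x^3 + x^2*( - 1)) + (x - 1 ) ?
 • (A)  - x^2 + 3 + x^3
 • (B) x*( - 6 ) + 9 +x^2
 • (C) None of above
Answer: C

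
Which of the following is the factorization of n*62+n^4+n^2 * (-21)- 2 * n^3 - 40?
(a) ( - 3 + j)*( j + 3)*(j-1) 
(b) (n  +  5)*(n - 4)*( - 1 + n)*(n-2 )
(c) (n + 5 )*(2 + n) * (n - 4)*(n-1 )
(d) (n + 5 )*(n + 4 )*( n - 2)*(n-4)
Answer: b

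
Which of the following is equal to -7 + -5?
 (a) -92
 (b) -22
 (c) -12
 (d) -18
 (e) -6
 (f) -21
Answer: c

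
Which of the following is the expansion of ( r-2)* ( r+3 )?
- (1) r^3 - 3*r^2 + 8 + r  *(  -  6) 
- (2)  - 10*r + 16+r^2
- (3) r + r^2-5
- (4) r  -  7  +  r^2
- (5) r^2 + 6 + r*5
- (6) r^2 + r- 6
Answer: 6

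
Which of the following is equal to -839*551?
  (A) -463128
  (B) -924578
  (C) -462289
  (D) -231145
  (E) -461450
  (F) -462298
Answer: C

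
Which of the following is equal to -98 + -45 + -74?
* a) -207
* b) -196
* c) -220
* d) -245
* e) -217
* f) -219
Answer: e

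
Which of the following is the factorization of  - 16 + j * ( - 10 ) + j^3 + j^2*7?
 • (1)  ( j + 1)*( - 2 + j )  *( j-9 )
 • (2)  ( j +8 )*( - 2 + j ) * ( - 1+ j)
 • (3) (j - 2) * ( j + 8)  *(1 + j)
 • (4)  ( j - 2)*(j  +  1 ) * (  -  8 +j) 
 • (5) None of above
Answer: 3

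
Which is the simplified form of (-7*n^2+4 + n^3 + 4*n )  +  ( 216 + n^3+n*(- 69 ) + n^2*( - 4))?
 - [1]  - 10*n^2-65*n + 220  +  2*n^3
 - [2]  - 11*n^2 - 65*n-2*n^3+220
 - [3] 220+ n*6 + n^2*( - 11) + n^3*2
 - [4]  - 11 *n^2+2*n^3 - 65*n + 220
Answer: 4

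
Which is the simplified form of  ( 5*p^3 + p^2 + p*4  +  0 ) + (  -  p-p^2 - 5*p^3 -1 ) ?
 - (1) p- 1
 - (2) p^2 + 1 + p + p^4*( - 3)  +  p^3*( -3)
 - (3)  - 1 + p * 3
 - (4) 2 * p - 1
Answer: 3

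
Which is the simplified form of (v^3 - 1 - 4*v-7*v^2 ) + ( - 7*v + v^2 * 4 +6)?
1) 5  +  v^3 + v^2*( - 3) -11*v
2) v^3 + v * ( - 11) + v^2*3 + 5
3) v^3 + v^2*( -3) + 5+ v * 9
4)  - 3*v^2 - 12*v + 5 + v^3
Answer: 1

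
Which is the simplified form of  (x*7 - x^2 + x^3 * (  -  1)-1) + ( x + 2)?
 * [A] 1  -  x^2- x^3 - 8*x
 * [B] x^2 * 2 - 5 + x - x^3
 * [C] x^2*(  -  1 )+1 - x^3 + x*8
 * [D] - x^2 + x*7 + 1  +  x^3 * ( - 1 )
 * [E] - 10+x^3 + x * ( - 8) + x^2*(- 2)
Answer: C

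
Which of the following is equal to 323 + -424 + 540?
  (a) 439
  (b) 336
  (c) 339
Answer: a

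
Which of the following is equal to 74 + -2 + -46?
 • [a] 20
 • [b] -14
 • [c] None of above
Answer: c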